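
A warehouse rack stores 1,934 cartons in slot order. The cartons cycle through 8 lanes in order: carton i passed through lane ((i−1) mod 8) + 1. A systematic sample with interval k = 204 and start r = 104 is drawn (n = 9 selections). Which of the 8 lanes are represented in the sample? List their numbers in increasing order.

4, 8

Consecutive selections differ by k = 204, so their lane numbers differ by 204 mod 8 = 4.
gcd(204, 8) = 4, so the sample visits 8/4 = 2 distinct residues mod 8.
Start 104 is lane 8; the lanes hit are 4, 8.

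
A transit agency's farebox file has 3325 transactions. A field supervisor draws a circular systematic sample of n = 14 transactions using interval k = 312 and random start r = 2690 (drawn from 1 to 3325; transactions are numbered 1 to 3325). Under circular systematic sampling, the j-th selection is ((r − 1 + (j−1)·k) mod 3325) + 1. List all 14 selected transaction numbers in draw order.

Selection 1: 2690
Selection 2: 2690 + 312 = 3002
Selection 3: 3002 + 312 = 3314
Selection 4: 3314 + 312 = 3626 → 3626 − 3325 = 301
Selection 5: 301 + 312 = 613
Selection 6: 613 + 312 = 925
Selection 7: 925 + 312 = 1237
Selection 8: 1237 + 312 = 1549
Selection 9: 1549 + 312 = 1861
Selection 10: 1861 + 312 = 2173
Selection 11: 2173 + 312 = 2485
Selection 12: 2485 + 312 = 2797
Selection 13: 2797 + 312 = 3109
Selection 14: 3109 + 312 = 3421 → 3421 − 3325 = 96

2690, 3002, 3314, 301, 613, 925, 1237, 1549, 1861, 2173, 2485, 2797, 3109, 96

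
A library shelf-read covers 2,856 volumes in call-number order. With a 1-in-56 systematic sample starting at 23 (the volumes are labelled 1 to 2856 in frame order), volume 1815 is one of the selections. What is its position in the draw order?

k = 56
position = (1815 − 23)/56 + 1 = 1792/56 + 1 = 32 + 1 = 33

33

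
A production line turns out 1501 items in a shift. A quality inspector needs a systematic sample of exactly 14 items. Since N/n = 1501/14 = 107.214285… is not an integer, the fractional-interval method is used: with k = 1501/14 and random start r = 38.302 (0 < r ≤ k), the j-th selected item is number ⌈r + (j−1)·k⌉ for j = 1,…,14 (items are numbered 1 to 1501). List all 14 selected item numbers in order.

39, 146, 253, 360, 468, 575, 682, 789, 897, 1004, 1111, 1218, 1325, 1433

j=1: r + 0k = 38.302 → ⌈·⌉ = 39
j=2: r + 1k = 145.516285… → ⌈·⌉ = 146
j=3: r + 2k = 252.730571… → ⌈·⌉ = 253
j=4: r + 3k = 359.944857… → ⌈·⌉ = 360
j=5: r + 4k = 467.159142… → ⌈·⌉ = 468
j=6: r + 5k = 574.373428… → ⌈·⌉ = 575
j=7: r + 6k = 681.587714… → ⌈·⌉ = 682
j=8: r + 7k = 788.802 → ⌈·⌉ = 789
j=9: r + 8k = 896.016285… → ⌈·⌉ = 897
j=10: r + 9k = 1003.230571… → ⌈·⌉ = 1004
j=11: r + 10k = 1110.444857… → ⌈·⌉ = 1111
j=12: r + 11k = 1217.659142… → ⌈·⌉ = 1218
j=13: r + 12k = 1324.873428… → ⌈·⌉ = 1325
j=14: r + 13k = 1432.087714… → ⌈·⌉ = 1433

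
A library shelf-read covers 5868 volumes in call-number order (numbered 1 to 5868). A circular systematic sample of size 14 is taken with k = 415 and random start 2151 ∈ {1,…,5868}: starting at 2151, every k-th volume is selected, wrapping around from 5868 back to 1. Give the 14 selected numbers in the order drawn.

Selection 1: 2151
Selection 2: 2151 + 415 = 2566
Selection 3: 2566 + 415 = 2981
Selection 4: 2981 + 415 = 3396
Selection 5: 3396 + 415 = 3811
Selection 6: 3811 + 415 = 4226
Selection 7: 4226 + 415 = 4641
Selection 8: 4641 + 415 = 5056
Selection 9: 5056 + 415 = 5471
Selection 10: 5471 + 415 = 5886 → 5886 − 5868 = 18
Selection 11: 18 + 415 = 433
Selection 12: 433 + 415 = 848
Selection 13: 848 + 415 = 1263
Selection 14: 1263 + 415 = 1678

2151, 2566, 2981, 3396, 3811, 4226, 4641, 5056, 5471, 18, 433, 848, 1263, 1678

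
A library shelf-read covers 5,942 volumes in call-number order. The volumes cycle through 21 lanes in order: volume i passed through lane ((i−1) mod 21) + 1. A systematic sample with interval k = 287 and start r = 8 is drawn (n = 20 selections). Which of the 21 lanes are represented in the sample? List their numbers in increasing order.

1, 8, 15

Consecutive selections differ by k = 287, so their lane numbers differ by 287 mod 21 = 14.
gcd(287, 21) = 7, so the sample visits 21/7 = 3 distinct residues mod 21.
Start 8 is lane 8; the lanes hit are 1, 8, 15.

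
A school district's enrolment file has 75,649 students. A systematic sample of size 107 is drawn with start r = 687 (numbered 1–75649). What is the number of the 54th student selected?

k = 75649/107 = 707
54th selection = r + (54−1)·k = 687 + 53×707 = 687 + 37471 = 38158

38158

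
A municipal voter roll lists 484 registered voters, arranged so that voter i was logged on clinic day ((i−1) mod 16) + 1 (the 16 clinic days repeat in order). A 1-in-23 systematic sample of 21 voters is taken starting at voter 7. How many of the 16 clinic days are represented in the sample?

16

Consecutive selections differ by k = 23, so their clinic day numbers differ by 23 mod 16 = 7.
gcd(23, 16) = 1, so the sample visits 16/1 = 16 distinct residues mod 16.
Start 7 is clinic day 7; the clinic days hit are 1, 2, 3, 4, 5, 6, 7, 8, 9, 10, 11, 12, 13, 14, 15, 16.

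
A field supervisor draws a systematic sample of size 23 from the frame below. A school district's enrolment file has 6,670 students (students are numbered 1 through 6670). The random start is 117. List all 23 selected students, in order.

k = N/n = 6670/23 = 290
student 1: 117
student 2: 117 + 290 = 407
student 3: 407 + 290 = 697
student 4: 697 + 290 = 987
student 5: 987 + 290 = 1277
student 6: 1277 + 290 = 1567
student 7: 1567 + 290 = 1857
student 8: 1857 + 290 = 2147
student 9: 2147 + 290 = 2437
student 10: 2437 + 290 = 2727
student 11: 2727 + 290 = 3017
student 12: 3017 + 290 = 3307
student 13: 3307 + 290 = 3597
student 14: 3597 + 290 = 3887
student 15: 3887 + 290 = 4177
student 16: 4177 + 290 = 4467
student 17: 4467 + 290 = 4757
student 18: 4757 + 290 = 5047
student 19: 5047 + 290 = 5337
student 20: 5337 + 290 = 5627
student 21: 5627 + 290 = 5917
student 22: 5917 + 290 = 6207
student 23: 6207 + 290 = 6497

117, 407, 697, 987, 1277, 1567, 1857, 2147, 2437, 2727, 3017, 3307, 3597, 3887, 4177, 4467, 4757, 5047, 5337, 5627, 5917, 6207, 6497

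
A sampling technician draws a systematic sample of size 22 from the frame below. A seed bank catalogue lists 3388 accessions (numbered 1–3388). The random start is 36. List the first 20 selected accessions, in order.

36, 190, 344, 498, 652, 806, 960, 1114, 1268, 1422, 1576, 1730, 1884, 2038, 2192, 2346, 2500, 2654, 2808, 2962

k = N/n = 3388/22 = 154
accession 1: 36
accession 2: 36 + 154 = 190
accession 3: 190 + 154 = 344
accession 4: 344 + 154 = 498
accession 5: 498 + 154 = 652
accession 6: 652 + 154 = 806
accession 7: 806 + 154 = 960
accession 8: 960 + 154 = 1114
accession 9: 1114 + 154 = 1268
accession 10: 1268 + 154 = 1422
accession 11: 1422 + 154 = 1576
accession 12: 1576 + 154 = 1730
accession 13: 1730 + 154 = 1884
accession 14: 1884 + 154 = 2038
accession 15: 2038 + 154 = 2192
accession 16: 2192 + 154 = 2346
accession 17: 2346 + 154 = 2500
accession 18: 2500 + 154 = 2654
accession 19: 2654 + 154 = 2808
accession 20: 2808 + 154 = 2962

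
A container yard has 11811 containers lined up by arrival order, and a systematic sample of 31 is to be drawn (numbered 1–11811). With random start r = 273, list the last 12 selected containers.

k = N/n = 11811/31 = 381
20th selection = 273 + 19×381 = 7512
21st: 7512 + 381 = 7893
22nd: 7893 + 381 = 8274
23rd: 8274 + 381 = 8655
24th: 8655 + 381 = 9036
25th: 9036 + 381 = 9417
26th: 9417 + 381 = 9798
27th: 9798 + 381 = 10179
28th: 10179 + 381 = 10560
29th: 10560 + 381 = 10941
30th: 10941 + 381 = 11322
31st: 11322 + 381 = 11703

7512, 7893, 8274, 8655, 9036, 9417, 9798, 10179, 10560, 10941, 11322, 11703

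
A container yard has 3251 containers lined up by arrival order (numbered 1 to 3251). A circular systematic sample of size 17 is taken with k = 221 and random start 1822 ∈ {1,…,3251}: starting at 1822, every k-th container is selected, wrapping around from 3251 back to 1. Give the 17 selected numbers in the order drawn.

1822, 2043, 2264, 2485, 2706, 2927, 3148, 118, 339, 560, 781, 1002, 1223, 1444, 1665, 1886, 2107

Selection 1: 1822
Selection 2: 1822 + 221 = 2043
Selection 3: 2043 + 221 = 2264
Selection 4: 2264 + 221 = 2485
Selection 5: 2485 + 221 = 2706
Selection 6: 2706 + 221 = 2927
Selection 7: 2927 + 221 = 3148
Selection 8: 3148 + 221 = 3369 → 3369 − 3251 = 118
Selection 9: 118 + 221 = 339
Selection 10: 339 + 221 = 560
Selection 11: 560 + 221 = 781
Selection 12: 781 + 221 = 1002
Selection 13: 1002 + 221 = 1223
Selection 14: 1223 + 221 = 1444
Selection 15: 1444 + 221 = 1665
Selection 16: 1665 + 221 = 1886
Selection 17: 1886 + 221 = 2107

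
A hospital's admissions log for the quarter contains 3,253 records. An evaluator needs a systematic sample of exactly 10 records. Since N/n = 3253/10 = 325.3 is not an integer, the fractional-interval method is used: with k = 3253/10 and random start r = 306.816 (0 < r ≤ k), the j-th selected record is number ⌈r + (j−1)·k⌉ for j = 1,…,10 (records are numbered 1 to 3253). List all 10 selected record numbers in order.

307, 633, 958, 1283, 1609, 1934, 2259, 2584, 2910, 3235

j=1: r + 0k = 306.816 → ⌈·⌉ = 307
j=2: r + 1k = 632.116 → ⌈·⌉ = 633
j=3: r + 2k = 957.416 → ⌈·⌉ = 958
j=4: r + 3k = 1282.716 → ⌈·⌉ = 1283
j=5: r + 4k = 1608.016 → ⌈·⌉ = 1609
j=6: r + 5k = 1933.316 → ⌈·⌉ = 1934
j=7: r + 6k = 2258.616 → ⌈·⌉ = 2259
j=8: r + 7k = 2583.916 → ⌈·⌉ = 2584
j=9: r + 8k = 2909.216 → ⌈·⌉ = 2910
j=10: r + 9k = 3234.516 → ⌈·⌉ = 3235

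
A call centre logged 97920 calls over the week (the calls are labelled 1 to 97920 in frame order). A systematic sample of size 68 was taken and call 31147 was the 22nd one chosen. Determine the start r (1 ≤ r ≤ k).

907

k = 97920/68 = 1440
r = 31147 − (22−1)×1440 = 31147 − 30240 = 907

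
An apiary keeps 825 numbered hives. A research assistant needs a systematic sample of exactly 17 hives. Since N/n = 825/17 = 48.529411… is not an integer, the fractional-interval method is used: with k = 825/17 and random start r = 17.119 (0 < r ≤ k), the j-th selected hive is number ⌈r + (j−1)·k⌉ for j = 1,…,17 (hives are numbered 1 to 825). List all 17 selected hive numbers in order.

18, 66, 115, 163, 212, 260, 309, 357, 406, 454, 503, 551, 600, 649, 697, 746, 794

j=1: r + 0k = 17.119 → ⌈·⌉ = 18
j=2: r + 1k = 65.648411… → ⌈·⌉ = 66
j=3: r + 2k = 114.177823… → ⌈·⌉ = 115
j=4: r + 3k = 162.707235… → ⌈·⌉ = 163
j=5: r + 4k = 211.236647… → ⌈·⌉ = 212
j=6: r + 5k = 259.766058… → ⌈·⌉ = 260
j=7: r + 6k = 308.295470… → ⌈·⌉ = 309
j=8: r + 7k = 356.824882… → ⌈·⌉ = 357
j=9: r + 8k = 405.354294… → ⌈·⌉ = 406
j=10: r + 9k = 453.883705… → ⌈·⌉ = 454
j=11: r + 10k = 502.413117… → ⌈·⌉ = 503
j=12: r + 11k = 550.942529… → ⌈·⌉ = 551
j=13: r + 12k = 599.471941… → ⌈·⌉ = 600
j=14: r + 13k = 648.001352… → ⌈·⌉ = 649
j=15: r + 14k = 696.530764… → ⌈·⌉ = 697
j=16: r + 15k = 745.060176… → ⌈·⌉ = 746
j=17: r + 16k = 793.589588… → ⌈·⌉ = 794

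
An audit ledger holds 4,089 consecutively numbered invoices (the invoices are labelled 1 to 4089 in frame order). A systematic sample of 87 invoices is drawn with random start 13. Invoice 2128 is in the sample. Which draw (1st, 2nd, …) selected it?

46

k = 4089/87 = 47
position = (2128 − 13)/47 + 1 = 2115/47 + 1 = 45 + 1 = 46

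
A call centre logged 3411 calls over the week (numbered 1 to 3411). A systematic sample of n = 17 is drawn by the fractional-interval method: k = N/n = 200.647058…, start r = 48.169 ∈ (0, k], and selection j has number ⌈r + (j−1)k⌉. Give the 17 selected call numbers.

49, 249, 450, 651, 851, 1052, 1253, 1453, 1654, 1854, 2055, 2256, 2456, 2657, 2858, 3058, 3259

j=1: r + 0k = 48.169 → ⌈·⌉ = 49
j=2: r + 1k = 248.816058… → ⌈·⌉ = 249
j=3: r + 2k = 449.463117… → ⌈·⌉ = 450
j=4: r + 3k = 650.110176… → ⌈·⌉ = 651
j=5: r + 4k = 850.757235… → ⌈·⌉ = 851
j=6: r + 5k = 1051.404294… → ⌈·⌉ = 1052
j=7: r + 6k = 1252.051352… → ⌈·⌉ = 1253
j=8: r + 7k = 1452.698411… → ⌈·⌉ = 1453
j=9: r + 8k = 1653.345470… → ⌈·⌉ = 1654
j=10: r + 9k = 1853.992529… → ⌈·⌉ = 1854
j=11: r + 10k = 2054.639588… → ⌈·⌉ = 2055
j=12: r + 11k = 2255.286647… → ⌈·⌉ = 2256
j=13: r + 12k = 2455.933705… → ⌈·⌉ = 2456
j=14: r + 13k = 2656.580764… → ⌈·⌉ = 2657
j=15: r + 14k = 2857.227823… → ⌈·⌉ = 2858
j=16: r + 15k = 3057.874882… → ⌈·⌉ = 3058
j=17: r + 16k = 3258.521941… → ⌈·⌉ = 3259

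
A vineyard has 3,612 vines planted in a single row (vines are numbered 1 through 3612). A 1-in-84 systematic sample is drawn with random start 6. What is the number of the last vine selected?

3534

k = 84
43rd selection = r + (43−1)·k = 6 + 42×84 = 6 + 3528 = 3534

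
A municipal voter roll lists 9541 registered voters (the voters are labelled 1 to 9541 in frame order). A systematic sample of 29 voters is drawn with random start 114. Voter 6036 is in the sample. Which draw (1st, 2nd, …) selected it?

19

k = 9541/29 = 329
position = (6036 − 114)/329 + 1 = 5922/329 + 1 = 18 + 1 = 19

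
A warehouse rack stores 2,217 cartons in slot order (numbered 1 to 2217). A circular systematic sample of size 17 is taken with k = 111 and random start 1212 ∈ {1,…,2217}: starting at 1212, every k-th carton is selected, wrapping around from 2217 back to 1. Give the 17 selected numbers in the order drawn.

1212, 1323, 1434, 1545, 1656, 1767, 1878, 1989, 2100, 2211, 105, 216, 327, 438, 549, 660, 771

Selection 1: 1212
Selection 2: 1212 + 111 = 1323
Selection 3: 1323 + 111 = 1434
Selection 4: 1434 + 111 = 1545
Selection 5: 1545 + 111 = 1656
Selection 6: 1656 + 111 = 1767
Selection 7: 1767 + 111 = 1878
Selection 8: 1878 + 111 = 1989
Selection 9: 1989 + 111 = 2100
Selection 10: 2100 + 111 = 2211
Selection 11: 2211 + 111 = 2322 → 2322 − 2217 = 105
Selection 12: 105 + 111 = 216
Selection 13: 216 + 111 = 327
Selection 14: 327 + 111 = 438
Selection 15: 438 + 111 = 549
Selection 16: 549 + 111 = 660
Selection 17: 660 + 111 = 771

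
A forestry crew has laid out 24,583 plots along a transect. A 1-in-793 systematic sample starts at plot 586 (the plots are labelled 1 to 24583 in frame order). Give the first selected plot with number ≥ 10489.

10895

k = 793
Steps past start: ⌈(10489 − 586)/793⌉ = ⌈9903/793⌉ = 13
Selected plot: 586 + 13×793 = 10895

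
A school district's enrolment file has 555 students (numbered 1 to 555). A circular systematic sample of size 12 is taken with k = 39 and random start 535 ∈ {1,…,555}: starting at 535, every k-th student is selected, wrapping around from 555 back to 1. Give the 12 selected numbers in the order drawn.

Selection 1: 535
Selection 2: 535 + 39 = 574 → 574 − 555 = 19
Selection 3: 19 + 39 = 58
Selection 4: 58 + 39 = 97
Selection 5: 97 + 39 = 136
Selection 6: 136 + 39 = 175
Selection 7: 175 + 39 = 214
Selection 8: 214 + 39 = 253
Selection 9: 253 + 39 = 292
Selection 10: 292 + 39 = 331
Selection 11: 331 + 39 = 370
Selection 12: 370 + 39 = 409

535, 19, 58, 97, 136, 175, 214, 253, 292, 331, 370, 409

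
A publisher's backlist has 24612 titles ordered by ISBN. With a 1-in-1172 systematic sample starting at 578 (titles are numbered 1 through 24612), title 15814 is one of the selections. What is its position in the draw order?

k = 1172
position = (15814 − 578)/1172 + 1 = 15236/1172 + 1 = 13 + 1 = 14

14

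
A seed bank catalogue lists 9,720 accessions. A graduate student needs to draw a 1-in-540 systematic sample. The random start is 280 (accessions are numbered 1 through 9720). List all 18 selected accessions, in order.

accession 1: 280
accession 2: 280 + 540 = 820
accession 3: 820 + 540 = 1360
accession 4: 1360 + 540 = 1900
accession 5: 1900 + 540 = 2440
accession 6: 2440 + 540 = 2980
accession 7: 2980 + 540 = 3520
accession 8: 3520 + 540 = 4060
accession 9: 4060 + 540 = 4600
accession 10: 4600 + 540 = 5140
accession 11: 5140 + 540 = 5680
accession 12: 5680 + 540 = 6220
accession 13: 6220 + 540 = 6760
accession 14: 6760 + 540 = 7300
accession 15: 7300 + 540 = 7840
accession 16: 7840 + 540 = 8380
accession 17: 8380 + 540 = 8920
accession 18: 8920 + 540 = 9460

280, 820, 1360, 1900, 2440, 2980, 3520, 4060, 4600, 5140, 5680, 6220, 6760, 7300, 7840, 8380, 8920, 9460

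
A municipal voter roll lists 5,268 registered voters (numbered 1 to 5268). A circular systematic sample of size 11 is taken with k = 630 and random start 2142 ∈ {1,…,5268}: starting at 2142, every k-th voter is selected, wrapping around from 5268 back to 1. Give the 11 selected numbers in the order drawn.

2142, 2772, 3402, 4032, 4662, 24, 654, 1284, 1914, 2544, 3174

Selection 1: 2142
Selection 2: 2142 + 630 = 2772
Selection 3: 2772 + 630 = 3402
Selection 4: 3402 + 630 = 4032
Selection 5: 4032 + 630 = 4662
Selection 6: 4662 + 630 = 5292 → 5292 − 5268 = 24
Selection 7: 24 + 630 = 654
Selection 8: 654 + 630 = 1284
Selection 9: 1284 + 630 = 1914
Selection 10: 1914 + 630 = 2544
Selection 11: 2544 + 630 = 3174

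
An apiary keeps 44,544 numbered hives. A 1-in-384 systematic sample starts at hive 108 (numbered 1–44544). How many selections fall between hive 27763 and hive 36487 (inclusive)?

k = 384
First selection ≥ 27763: 108 + ⌈(27763−108)/384⌉·384 = 108 + 73×384 = 28140
Last selection ≤ 36487: 108 + ⌊(36487−108)/384⌋·384 = 108 + 94×384 = 36204
Count = 94 − 73 + 1 = 22

22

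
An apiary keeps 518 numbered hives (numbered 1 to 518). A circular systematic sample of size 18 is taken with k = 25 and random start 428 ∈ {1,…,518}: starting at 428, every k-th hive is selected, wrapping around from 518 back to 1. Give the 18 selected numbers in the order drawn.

Selection 1: 428
Selection 2: 428 + 25 = 453
Selection 3: 453 + 25 = 478
Selection 4: 478 + 25 = 503
Selection 5: 503 + 25 = 528 → 528 − 518 = 10
Selection 6: 10 + 25 = 35
Selection 7: 35 + 25 = 60
Selection 8: 60 + 25 = 85
Selection 9: 85 + 25 = 110
Selection 10: 110 + 25 = 135
Selection 11: 135 + 25 = 160
Selection 12: 160 + 25 = 185
Selection 13: 185 + 25 = 210
Selection 14: 210 + 25 = 235
Selection 15: 235 + 25 = 260
Selection 16: 260 + 25 = 285
Selection 17: 285 + 25 = 310
Selection 18: 310 + 25 = 335

428, 453, 478, 503, 10, 35, 60, 85, 110, 135, 160, 185, 210, 235, 260, 285, 310, 335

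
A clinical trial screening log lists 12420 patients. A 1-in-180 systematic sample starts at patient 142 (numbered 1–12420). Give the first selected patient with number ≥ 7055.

k = 180
Steps past start: ⌈(7055 − 142)/180⌉ = ⌈6913/180⌉ = 39
Selected patient: 142 + 39×180 = 7162

7162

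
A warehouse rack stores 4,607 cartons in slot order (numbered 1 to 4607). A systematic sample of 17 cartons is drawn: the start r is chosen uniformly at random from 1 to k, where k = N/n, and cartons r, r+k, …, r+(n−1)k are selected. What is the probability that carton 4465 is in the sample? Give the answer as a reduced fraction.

k = 4607/17 = 271.
Carton 4465 is selected iff r ≡ 4465 (mod 271); exactly one such r in {1,…,271}.
Inclusion probability = 1/271.

1/271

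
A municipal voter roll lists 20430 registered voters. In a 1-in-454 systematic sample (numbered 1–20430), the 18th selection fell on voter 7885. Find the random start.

k = 454
r = 7885 − (18−1)×454 = 7885 − 7718 = 167

167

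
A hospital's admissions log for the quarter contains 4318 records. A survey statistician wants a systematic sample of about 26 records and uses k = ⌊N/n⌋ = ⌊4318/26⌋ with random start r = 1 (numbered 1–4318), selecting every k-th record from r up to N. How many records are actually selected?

k = ⌊4318/26⌋ = 166
Achieved size = ⌊(4318 − 1)/166⌋ + 1 = ⌊4317/166⌋ + 1 = 26 + 1 = 27
(last selection: 1 + 26×166 = 4317 ≤ 4318; next would be 4483 > 4318)

27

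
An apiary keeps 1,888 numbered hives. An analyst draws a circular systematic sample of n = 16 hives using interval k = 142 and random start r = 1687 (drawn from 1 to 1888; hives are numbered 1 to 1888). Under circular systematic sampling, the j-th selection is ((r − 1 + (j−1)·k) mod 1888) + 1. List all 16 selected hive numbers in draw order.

1687, 1829, 83, 225, 367, 509, 651, 793, 935, 1077, 1219, 1361, 1503, 1645, 1787, 41

Selection 1: 1687
Selection 2: 1687 + 142 = 1829
Selection 3: 1829 + 142 = 1971 → 1971 − 1888 = 83
Selection 4: 83 + 142 = 225
Selection 5: 225 + 142 = 367
Selection 6: 367 + 142 = 509
Selection 7: 509 + 142 = 651
Selection 8: 651 + 142 = 793
Selection 9: 793 + 142 = 935
Selection 10: 935 + 142 = 1077
Selection 11: 1077 + 142 = 1219
Selection 12: 1219 + 142 = 1361
Selection 13: 1361 + 142 = 1503
Selection 14: 1503 + 142 = 1645
Selection 15: 1645 + 142 = 1787
Selection 16: 1787 + 142 = 1929 → 1929 − 1888 = 41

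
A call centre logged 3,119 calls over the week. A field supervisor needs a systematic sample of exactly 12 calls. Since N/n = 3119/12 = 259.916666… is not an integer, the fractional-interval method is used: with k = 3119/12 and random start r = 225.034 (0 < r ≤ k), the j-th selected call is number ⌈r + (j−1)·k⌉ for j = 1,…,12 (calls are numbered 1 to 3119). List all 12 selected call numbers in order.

226, 485, 745, 1005, 1265, 1525, 1785, 2045, 2305, 2565, 2825, 3085

j=1: r + 0k = 225.034 → ⌈·⌉ = 226
j=2: r + 1k = 484.950666… → ⌈·⌉ = 485
j=3: r + 2k = 744.867333… → ⌈·⌉ = 745
j=4: r + 3k = 1004.784 → ⌈·⌉ = 1005
j=5: r + 4k = 1264.700666… → ⌈·⌉ = 1265
j=6: r + 5k = 1524.617333… → ⌈·⌉ = 1525
j=7: r + 6k = 1784.534 → ⌈·⌉ = 1785
j=8: r + 7k = 2044.450666… → ⌈·⌉ = 2045
j=9: r + 8k = 2304.367333… → ⌈·⌉ = 2305
j=10: r + 9k = 2564.284 → ⌈·⌉ = 2565
j=11: r + 10k = 2824.200666… → ⌈·⌉ = 2825
j=12: r + 11k = 3084.117333… → ⌈·⌉ = 3085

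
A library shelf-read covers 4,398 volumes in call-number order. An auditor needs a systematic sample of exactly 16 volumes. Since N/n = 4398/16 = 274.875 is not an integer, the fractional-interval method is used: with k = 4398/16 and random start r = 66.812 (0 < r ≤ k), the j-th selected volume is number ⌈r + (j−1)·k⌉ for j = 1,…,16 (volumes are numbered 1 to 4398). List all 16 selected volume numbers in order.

j=1: r + 0k = 66.812 → ⌈·⌉ = 67
j=2: r + 1k = 341.687 → ⌈·⌉ = 342
j=3: r + 2k = 616.562 → ⌈·⌉ = 617
j=4: r + 3k = 891.437 → ⌈·⌉ = 892
j=5: r + 4k = 1166.312 → ⌈·⌉ = 1167
j=6: r + 5k = 1441.187 → ⌈·⌉ = 1442
j=7: r + 6k = 1716.062 → ⌈·⌉ = 1717
j=8: r + 7k = 1990.937 → ⌈·⌉ = 1991
j=9: r + 8k = 2265.812 → ⌈·⌉ = 2266
j=10: r + 9k = 2540.687 → ⌈·⌉ = 2541
j=11: r + 10k = 2815.562 → ⌈·⌉ = 2816
j=12: r + 11k = 3090.437 → ⌈·⌉ = 3091
j=13: r + 12k = 3365.312 → ⌈·⌉ = 3366
j=14: r + 13k = 3640.187 → ⌈·⌉ = 3641
j=15: r + 14k = 3915.062 → ⌈·⌉ = 3916
j=16: r + 15k = 4189.937 → ⌈·⌉ = 4190

67, 342, 617, 892, 1167, 1442, 1717, 1991, 2266, 2541, 2816, 3091, 3366, 3641, 3916, 4190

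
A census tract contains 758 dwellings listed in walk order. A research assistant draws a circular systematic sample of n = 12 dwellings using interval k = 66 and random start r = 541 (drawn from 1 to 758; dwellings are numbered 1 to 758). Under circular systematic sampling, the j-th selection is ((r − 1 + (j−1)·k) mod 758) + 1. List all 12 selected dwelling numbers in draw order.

541, 607, 673, 739, 47, 113, 179, 245, 311, 377, 443, 509

Selection 1: 541
Selection 2: 541 + 66 = 607
Selection 3: 607 + 66 = 673
Selection 4: 673 + 66 = 739
Selection 5: 739 + 66 = 805 → 805 − 758 = 47
Selection 6: 47 + 66 = 113
Selection 7: 113 + 66 = 179
Selection 8: 179 + 66 = 245
Selection 9: 245 + 66 = 311
Selection 10: 311 + 66 = 377
Selection 11: 377 + 66 = 443
Selection 12: 443 + 66 = 509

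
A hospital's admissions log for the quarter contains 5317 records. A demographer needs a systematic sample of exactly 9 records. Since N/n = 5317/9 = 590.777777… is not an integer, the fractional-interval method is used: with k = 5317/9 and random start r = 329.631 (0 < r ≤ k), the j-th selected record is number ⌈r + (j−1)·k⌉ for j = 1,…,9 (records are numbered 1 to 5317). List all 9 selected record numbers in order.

330, 921, 1512, 2102, 2693, 3284, 3875, 4466, 5056

j=1: r + 0k = 329.631 → ⌈·⌉ = 330
j=2: r + 1k = 920.408777… → ⌈·⌉ = 921
j=3: r + 2k = 1511.186555… → ⌈·⌉ = 1512
j=4: r + 3k = 2101.964333… → ⌈·⌉ = 2102
j=5: r + 4k = 2692.742111… → ⌈·⌉ = 2693
j=6: r + 5k = 3283.519888… → ⌈·⌉ = 3284
j=7: r + 6k = 3874.297666… → ⌈·⌉ = 3875
j=8: r + 7k = 4465.075444… → ⌈·⌉ = 4466
j=9: r + 8k = 5055.853222… → ⌈·⌉ = 5056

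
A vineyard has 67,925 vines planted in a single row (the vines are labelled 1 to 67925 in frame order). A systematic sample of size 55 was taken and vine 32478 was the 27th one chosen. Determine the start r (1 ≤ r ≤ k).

368

k = 67925/55 = 1235
r = 32478 − (27−1)×1235 = 32478 − 32110 = 368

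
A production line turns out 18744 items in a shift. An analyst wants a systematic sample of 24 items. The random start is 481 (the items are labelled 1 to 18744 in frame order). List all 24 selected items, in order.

k = N/n = 18744/24 = 781
item 1: 481
item 2: 481 + 781 = 1262
item 3: 1262 + 781 = 2043
item 4: 2043 + 781 = 2824
item 5: 2824 + 781 = 3605
item 6: 3605 + 781 = 4386
item 7: 4386 + 781 = 5167
item 8: 5167 + 781 = 5948
item 9: 5948 + 781 = 6729
item 10: 6729 + 781 = 7510
item 11: 7510 + 781 = 8291
item 12: 8291 + 781 = 9072
item 13: 9072 + 781 = 9853
item 14: 9853 + 781 = 10634
item 15: 10634 + 781 = 11415
item 16: 11415 + 781 = 12196
item 17: 12196 + 781 = 12977
item 18: 12977 + 781 = 13758
item 19: 13758 + 781 = 14539
item 20: 14539 + 781 = 15320
item 21: 15320 + 781 = 16101
item 22: 16101 + 781 = 16882
item 23: 16882 + 781 = 17663
item 24: 17663 + 781 = 18444

481, 1262, 2043, 2824, 3605, 4386, 5167, 5948, 6729, 7510, 8291, 9072, 9853, 10634, 11415, 12196, 12977, 13758, 14539, 15320, 16101, 16882, 17663, 18444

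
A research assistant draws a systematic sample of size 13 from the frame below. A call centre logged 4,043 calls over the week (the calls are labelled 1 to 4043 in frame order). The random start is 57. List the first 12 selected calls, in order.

k = N/n = 4043/13 = 311
call 1: 57
call 2: 57 + 311 = 368
call 3: 368 + 311 = 679
call 4: 679 + 311 = 990
call 5: 990 + 311 = 1301
call 6: 1301 + 311 = 1612
call 7: 1612 + 311 = 1923
call 8: 1923 + 311 = 2234
call 9: 2234 + 311 = 2545
call 10: 2545 + 311 = 2856
call 11: 2856 + 311 = 3167
call 12: 3167 + 311 = 3478

57, 368, 679, 990, 1301, 1612, 1923, 2234, 2545, 2856, 3167, 3478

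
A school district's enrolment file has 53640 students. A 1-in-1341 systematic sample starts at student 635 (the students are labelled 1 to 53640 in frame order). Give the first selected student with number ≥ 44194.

44888

k = 1341
Steps past start: ⌈(44194 − 635)/1341⌉ = ⌈43559/1341⌉ = 33
Selected student: 635 + 33×1341 = 44888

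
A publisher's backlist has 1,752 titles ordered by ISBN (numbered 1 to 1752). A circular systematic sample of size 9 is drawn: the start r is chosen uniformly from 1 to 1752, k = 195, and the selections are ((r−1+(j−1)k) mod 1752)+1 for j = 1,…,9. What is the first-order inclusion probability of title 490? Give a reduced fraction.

3/584

For each position j, as r ranges over 1…1752 the j-th selection hits every title exactly once, so title 490 is selected for exactly 9 of the 1752 starts.
Inclusion probability = 9/1752 = 3/584.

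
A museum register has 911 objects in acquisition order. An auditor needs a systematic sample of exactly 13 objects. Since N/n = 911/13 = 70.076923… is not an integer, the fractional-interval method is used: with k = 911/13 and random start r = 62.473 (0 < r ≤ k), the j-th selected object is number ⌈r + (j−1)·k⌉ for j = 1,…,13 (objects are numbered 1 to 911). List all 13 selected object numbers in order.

j=1: r + 0k = 62.473 → ⌈·⌉ = 63
j=2: r + 1k = 132.549923… → ⌈·⌉ = 133
j=3: r + 2k = 202.626846… → ⌈·⌉ = 203
j=4: r + 3k = 272.703769… → ⌈·⌉ = 273
j=5: r + 4k = 342.780692… → ⌈·⌉ = 343
j=6: r + 5k = 412.857615… → ⌈·⌉ = 413
j=7: r + 6k = 482.934538… → ⌈·⌉ = 483
j=8: r + 7k = 553.011461… → ⌈·⌉ = 554
j=9: r + 8k = 623.088384… → ⌈·⌉ = 624
j=10: r + 9k = 693.165307… → ⌈·⌉ = 694
j=11: r + 10k = 763.242230… → ⌈·⌉ = 764
j=12: r + 11k = 833.319153… → ⌈·⌉ = 834
j=13: r + 12k = 903.396076… → ⌈·⌉ = 904

63, 133, 203, 273, 343, 413, 483, 554, 624, 694, 764, 834, 904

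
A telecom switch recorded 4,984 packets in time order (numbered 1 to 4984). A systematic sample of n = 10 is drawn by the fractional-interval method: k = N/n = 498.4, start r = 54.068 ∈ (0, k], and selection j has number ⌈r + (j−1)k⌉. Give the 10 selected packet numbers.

55, 553, 1051, 1550, 2048, 2547, 3045, 3543, 4042, 4540

j=1: r + 0k = 54.068 → ⌈·⌉ = 55
j=2: r + 1k = 552.468 → ⌈·⌉ = 553
j=3: r + 2k = 1050.868 → ⌈·⌉ = 1051
j=4: r + 3k = 1549.268 → ⌈·⌉ = 1550
j=5: r + 4k = 2047.668 → ⌈·⌉ = 2048
j=6: r + 5k = 2546.068 → ⌈·⌉ = 2547
j=7: r + 6k = 3044.468 → ⌈·⌉ = 3045
j=8: r + 7k = 3542.868 → ⌈·⌉ = 3543
j=9: r + 8k = 4041.268 → ⌈·⌉ = 4042
j=10: r + 9k = 4539.668 → ⌈·⌉ = 4540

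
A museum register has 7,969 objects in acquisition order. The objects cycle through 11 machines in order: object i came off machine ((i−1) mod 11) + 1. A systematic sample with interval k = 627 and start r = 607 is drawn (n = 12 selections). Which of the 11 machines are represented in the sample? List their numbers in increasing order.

Consecutive selections differ by k = 627, so their machine numbers differ by 627 mod 11 = 0.
gcd(627, 11) = 11, so the sample visits 11/11 = 1 distinct residues mod 11.
Start 607 is machine 2; the machines hit are 2.

2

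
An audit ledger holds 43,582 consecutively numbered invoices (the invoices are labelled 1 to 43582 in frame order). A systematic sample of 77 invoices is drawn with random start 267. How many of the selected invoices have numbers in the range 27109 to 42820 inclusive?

28

k = 43582/77 = 566
First selection ≥ 27109: 267 + ⌈(27109−267)/566⌉·566 = 267 + 48×566 = 27435
Last selection ≤ 42820: 267 + ⌊(42820−267)/566⌋·566 = 267 + 75×566 = 42717
Count = 75 − 48 + 1 = 28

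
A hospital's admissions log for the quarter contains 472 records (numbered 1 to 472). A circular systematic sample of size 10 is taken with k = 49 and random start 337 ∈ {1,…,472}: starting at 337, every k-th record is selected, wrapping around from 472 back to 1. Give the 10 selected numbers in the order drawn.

337, 386, 435, 12, 61, 110, 159, 208, 257, 306

Selection 1: 337
Selection 2: 337 + 49 = 386
Selection 3: 386 + 49 = 435
Selection 4: 435 + 49 = 484 → 484 − 472 = 12
Selection 5: 12 + 49 = 61
Selection 6: 61 + 49 = 110
Selection 7: 110 + 49 = 159
Selection 8: 159 + 49 = 208
Selection 9: 208 + 49 = 257
Selection 10: 257 + 49 = 306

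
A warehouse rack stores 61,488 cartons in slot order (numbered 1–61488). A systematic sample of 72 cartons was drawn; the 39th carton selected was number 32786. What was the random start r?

k = 61488/72 = 854
r = 32786 − (39−1)×854 = 32786 − 32452 = 334

334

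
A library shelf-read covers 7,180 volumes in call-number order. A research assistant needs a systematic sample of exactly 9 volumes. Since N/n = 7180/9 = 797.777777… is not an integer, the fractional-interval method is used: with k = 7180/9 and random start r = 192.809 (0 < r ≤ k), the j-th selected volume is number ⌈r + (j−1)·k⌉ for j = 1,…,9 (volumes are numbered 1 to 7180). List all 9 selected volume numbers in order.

193, 991, 1789, 2587, 3384, 4182, 4980, 5778, 6576

j=1: r + 0k = 192.809 → ⌈·⌉ = 193
j=2: r + 1k = 990.586777… → ⌈·⌉ = 991
j=3: r + 2k = 1788.364555… → ⌈·⌉ = 1789
j=4: r + 3k = 2586.142333… → ⌈·⌉ = 2587
j=5: r + 4k = 3383.920111… → ⌈·⌉ = 3384
j=6: r + 5k = 4181.697888… → ⌈·⌉ = 4182
j=7: r + 6k = 4979.475666… → ⌈·⌉ = 4980
j=8: r + 7k = 5777.253444… → ⌈·⌉ = 5778
j=9: r + 8k = 6575.031222… → ⌈·⌉ = 6576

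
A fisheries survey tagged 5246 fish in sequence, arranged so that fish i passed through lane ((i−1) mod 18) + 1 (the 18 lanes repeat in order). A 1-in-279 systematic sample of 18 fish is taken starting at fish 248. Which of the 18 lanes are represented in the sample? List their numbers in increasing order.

Consecutive selections differ by k = 279, so their lane numbers differ by 279 mod 18 = 9.
gcd(279, 18) = 9, so the sample visits 18/9 = 2 distinct residues mod 18.
Start 248 is lane 14; the lanes hit are 5, 14.

5, 14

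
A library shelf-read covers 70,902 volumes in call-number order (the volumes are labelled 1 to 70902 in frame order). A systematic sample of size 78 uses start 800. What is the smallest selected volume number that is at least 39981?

k = 70902/78 = 909
Steps past start: ⌈(39981 − 800)/909⌉ = ⌈39181/909⌉ = 44
Selected volume: 800 + 44×909 = 40796

40796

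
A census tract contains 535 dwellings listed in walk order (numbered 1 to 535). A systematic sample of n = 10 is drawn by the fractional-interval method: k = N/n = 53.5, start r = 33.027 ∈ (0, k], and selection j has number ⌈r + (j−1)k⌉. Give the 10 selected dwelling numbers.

34, 87, 141, 194, 248, 301, 355, 408, 462, 515

j=1: r + 0k = 33.027 → ⌈·⌉ = 34
j=2: r + 1k = 86.527 → ⌈·⌉ = 87
j=3: r + 2k = 140.027 → ⌈·⌉ = 141
j=4: r + 3k = 193.527 → ⌈·⌉ = 194
j=5: r + 4k = 247.027 → ⌈·⌉ = 248
j=6: r + 5k = 300.527 → ⌈·⌉ = 301
j=7: r + 6k = 354.027 → ⌈·⌉ = 355
j=8: r + 7k = 407.527 → ⌈·⌉ = 408
j=9: r + 8k = 461.027 → ⌈·⌉ = 462
j=10: r + 9k = 514.527 → ⌈·⌉ = 515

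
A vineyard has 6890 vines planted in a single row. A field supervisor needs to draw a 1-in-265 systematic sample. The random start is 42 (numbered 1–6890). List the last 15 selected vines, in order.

2957, 3222, 3487, 3752, 4017, 4282, 4547, 4812, 5077, 5342, 5607, 5872, 6137, 6402, 6667

12th selection = 42 + 11×265 = 2957
13th: 2957 + 265 = 3222
14th: 3222 + 265 = 3487
15th: 3487 + 265 = 3752
16th: 3752 + 265 = 4017
17th: 4017 + 265 = 4282
18th: 4282 + 265 = 4547
19th: 4547 + 265 = 4812
20th: 4812 + 265 = 5077
21st: 5077 + 265 = 5342
22nd: 5342 + 265 = 5607
23rd: 5607 + 265 = 5872
24th: 5872 + 265 = 6137
25th: 6137 + 265 = 6402
26th: 6402 + 265 = 6667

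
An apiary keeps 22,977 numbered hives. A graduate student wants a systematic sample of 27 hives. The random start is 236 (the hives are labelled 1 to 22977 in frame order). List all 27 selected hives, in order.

k = N/n = 22977/27 = 851
hive 1: 236
hive 2: 236 + 851 = 1087
hive 3: 1087 + 851 = 1938
hive 4: 1938 + 851 = 2789
hive 5: 2789 + 851 = 3640
hive 6: 3640 + 851 = 4491
hive 7: 4491 + 851 = 5342
hive 8: 5342 + 851 = 6193
hive 9: 6193 + 851 = 7044
hive 10: 7044 + 851 = 7895
hive 11: 7895 + 851 = 8746
hive 12: 8746 + 851 = 9597
hive 13: 9597 + 851 = 10448
hive 14: 10448 + 851 = 11299
hive 15: 11299 + 851 = 12150
hive 16: 12150 + 851 = 13001
hive 17: 13001 + 851 = 13852
hive 18: 13852 + 851 = 14703
hive 19: 14703 + 851 = 15554
hive 20: 15554 + 851 = 16405
hive 21: 16405 + 851 = 17256
hive 22: 17256 + 851 = 18107
hive 23: 18107 + 851 = 18958
hive 24: 18958 + 851 = 19809
hive 25: 19809 + 851 = 20660
hive 26: 20660 + 851 = 21511
hive 27: 21511 + 851 = 22362

236, 1087, 1938, 2789, 3640, 4491, 5342, 6193, 7044, 7895, 8746, 9597, 10448, 11299, 12150, 13001, 13852, 14703, 15554, 16405, 17256, 18107, 18958, 19809, 20660, 21511, 22362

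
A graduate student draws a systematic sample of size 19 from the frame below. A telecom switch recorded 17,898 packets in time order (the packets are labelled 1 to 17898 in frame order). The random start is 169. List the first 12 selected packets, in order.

169, 1111, 2053, 2995, 3937, 4879, 5821, 6763, 7705, 8647, 9589, 10531

k = N/n = 17898/19 = 942
packet 1: 169
packet 2: 169 + 942 = 1111
packet 3: 1111 + 942 = 2053
packet 4: 2053 + 942 = 2995
packet 5: 2995 + 942 = 3937
packet 6: 3937 + 942 = 4879
packet 7: 4879 + 942 = 5821
packet 8: 5821 + 942 = 6763
packet 9: 6763 + 942 = 7705
packet 10: 7705 + 942 = 8647
packet 11: 8647 + 942 = 9589
packet 12: 9589 + 942 = 10531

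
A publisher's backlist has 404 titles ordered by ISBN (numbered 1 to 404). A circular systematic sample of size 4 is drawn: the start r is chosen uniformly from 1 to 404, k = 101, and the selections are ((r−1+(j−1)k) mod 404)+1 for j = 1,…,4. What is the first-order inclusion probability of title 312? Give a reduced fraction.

For each position j, as r ranges over 1…404 the j-th selection hits every title exactly once, so title 312 is selected for exactly 4 of the 404 starts.
Inclusion probability = 4/404 = 1/101.

1/101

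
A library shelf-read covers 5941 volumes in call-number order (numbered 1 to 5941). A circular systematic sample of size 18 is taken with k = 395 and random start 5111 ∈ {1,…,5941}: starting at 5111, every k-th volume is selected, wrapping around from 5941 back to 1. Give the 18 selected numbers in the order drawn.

5111, 5506, 5901, 355, 750, 1145, 1540, 1935, 2330, 2725, 3120, 3515, 3910, 4305, 4700, 5095, 5490, 5885

Selection 1: 5111
Selection 2: 5111 + 395 = 5506
Selection 3: 5506 + 395 = 5901
Selection 4: 5901 + 395 = 6296 → 6296 − 5941 = 355
Selection 5: 355 + 395 = 750
Selection 6: 750 + 395 = 1145
Selection 7: 1145 + 395 = 1540
Selection 8: 1540 + 395 = 1935
Selection 9: 1935 + 395 = 2330
Selection 10: 2330 + 395 = 2725
Selection 11: 2725 + 395 = 3120
Selection 12: 3120 + 395 = 3515
Selection 13: 3515 + 395 = 3910
Selection 14: 3910 + 395 = 4305
Selection 15: 4305 + 395 = 4700
Selection 16: 4700 + 395 = 5095
Selection 17: 5095 + 395 = 5490
Selection 18: 5490 + 395 = 5885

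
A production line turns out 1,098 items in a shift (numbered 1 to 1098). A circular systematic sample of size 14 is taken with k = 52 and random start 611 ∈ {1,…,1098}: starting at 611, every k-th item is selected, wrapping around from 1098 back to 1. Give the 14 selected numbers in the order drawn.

611, 663, 715, 767, 819, 871, 923, 975, 1027, 1079, 33, 85, 137, 189

Selection 1: 611
Selection 2: 611 + 52 = 663
Selection 3: 663 + 52 = 715
Selection 4: 715 + 52 = 767
Selection 5: 767 + 52 = 819
Selection 6: 819 + 52 = 871
Selection 7: 871 + 52 = 923
Selection 8: 923 + 52 = 975
Selection 9: 975 + 52 = 1027
Selection 10: 1027 + 52 = 1079
Selection 11: 1079 + 52 = 1131 → 1131 − 1098 = 33
Selection 12: 33 + 52 = 85
Selection 13: 85 + 52 = 137
Selection 14: 137 + 52 = 189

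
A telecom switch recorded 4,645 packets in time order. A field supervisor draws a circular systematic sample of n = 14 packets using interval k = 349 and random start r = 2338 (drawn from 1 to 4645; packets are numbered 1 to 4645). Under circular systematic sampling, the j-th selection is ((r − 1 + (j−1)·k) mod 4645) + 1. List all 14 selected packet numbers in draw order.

2338, 2687, 3036, 3385, 3734, 4083, 4432, 136, 485, 834, 1183, 1532, 1881, 2230

Selection 1: 2338
Selection 2: 2338 + 349 = 2687
Selection 3: 2687 + 349 = 3036
Selection 4: 3036 + 349 = 3385
Selection 5: 3385 + 349 = 3734
Selection 6: 3734 + 349 = 4083
Selection 7: 4083 + 349 = 4432
Selection 8: 4432 + 349 = 4781 → 4781 − 4645 = 136
Selection 9: 136 + 349 = 485
Selection 10: 485 + 349 = 834
Selection 11: 834 + 349 = 1183
Selection 12: 1183 + 349 = 1532
Selection 13: 1532 + 349 = 1881
Selection 14: 1881 + 349 = 2230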